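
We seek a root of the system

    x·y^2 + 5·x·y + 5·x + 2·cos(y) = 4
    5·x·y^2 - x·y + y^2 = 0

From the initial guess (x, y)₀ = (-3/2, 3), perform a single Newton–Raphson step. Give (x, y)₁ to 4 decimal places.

At (-3/2, 3): F = (-49.479985, -54.0000).
Jacobian J = [[y^2 + 5·y + 5, 2·x·y + 5·x - 2·sin(y)], [5·y^2 - y, 10·x·y - x + 2·y]].
At the point, J = [[29.0000, -16.782240], [42.0000, -37.5000]] (det J = -382.645919).
Solving J·Δ = −F gives Δ = (2.4808, 1.3385).
Then the next iterate is (x, y)₁ = (0.9808, 4.3385).

(0.9808, 4.3385)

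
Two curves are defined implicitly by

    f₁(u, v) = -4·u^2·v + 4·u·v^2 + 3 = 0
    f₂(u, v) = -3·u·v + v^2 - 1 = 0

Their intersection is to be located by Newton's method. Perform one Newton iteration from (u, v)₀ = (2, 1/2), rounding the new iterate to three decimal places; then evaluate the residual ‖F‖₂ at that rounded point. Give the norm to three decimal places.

17.870

At (2, 1/2): F = (-3.000, -3.750).
Jacobian J = [[-8·u·v + 4·v^2, -4·u^2 + 8·u·v], [-3·v, -3·u + 2·v]].
At the point, J = [[-7.000, -8.000], [-1.500, -5.000]] (det J = 23.000).
Solving J·Δ = −F gives Δ = (0.652, -0.946).
Then the next iterate is (u, v)₁ = (2.652, -0.446).
Re-evaluating at (2.652, -0.446): F = (17.65716, 2.74729), so ‖F‖₂ = 17.870.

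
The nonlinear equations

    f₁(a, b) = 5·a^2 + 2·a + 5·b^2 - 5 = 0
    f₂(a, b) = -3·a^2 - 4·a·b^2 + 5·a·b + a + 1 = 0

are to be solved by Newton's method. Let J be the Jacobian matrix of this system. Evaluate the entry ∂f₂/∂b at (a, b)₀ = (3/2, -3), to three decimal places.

∂f₂/∂b = -8·a·b + 5·a.
At (3/2, -3) this is 43.500.

43.500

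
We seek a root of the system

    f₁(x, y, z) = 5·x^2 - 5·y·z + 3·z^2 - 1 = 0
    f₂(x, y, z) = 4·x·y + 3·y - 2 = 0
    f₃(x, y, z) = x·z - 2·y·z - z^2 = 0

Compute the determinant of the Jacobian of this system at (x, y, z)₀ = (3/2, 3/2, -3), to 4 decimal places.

-1404.0000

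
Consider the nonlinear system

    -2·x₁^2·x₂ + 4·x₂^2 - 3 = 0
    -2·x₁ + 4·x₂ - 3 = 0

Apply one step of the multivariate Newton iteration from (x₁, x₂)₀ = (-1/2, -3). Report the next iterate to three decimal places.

(-3.308, -0.904)

At (-1/2, -3): F = (34.500, -14.000).
Jacobian J = [[-4·x₁·x₂, -2·x₁^2 + 8·x₂], [-2, 4]].
At the point, J = [[-6.000, -24.500], [-2.000, 4.000]] (det J = -73.000).
Solving J·Δ = −F gives Δ = (-2.808, 2.096).
Then the next iterate is (x₁, x₂)₁ = (-3.308, -0.904).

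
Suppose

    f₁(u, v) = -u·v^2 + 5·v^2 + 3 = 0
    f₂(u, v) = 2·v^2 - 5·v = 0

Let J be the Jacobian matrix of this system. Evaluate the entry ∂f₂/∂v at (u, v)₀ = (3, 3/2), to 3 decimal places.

1.000

∂f₂/∂v = 4·v - 5.
At (3, 3/2) this is 1.000.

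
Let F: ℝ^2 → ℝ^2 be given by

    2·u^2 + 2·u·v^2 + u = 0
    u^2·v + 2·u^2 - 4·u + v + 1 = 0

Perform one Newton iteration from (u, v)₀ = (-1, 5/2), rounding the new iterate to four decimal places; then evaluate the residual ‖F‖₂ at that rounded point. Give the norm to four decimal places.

3.9677

At (-1, 5/2): F = (-11.5000, 12.0000).
Jacobian J = [[4·u + 2·v^2 + 1, 4·u·v], [2·u·v + 4·u - 4, u^2 + 1]].
At the point, J = [[9.5000, -10.0000], [-13.0000, 2.0000]] (det J = -111.0000).
Solving J·Δ = −F gives Δ = (0.8739, -0.3198).
Then the next iterate is (u, v)₁ = (-0.1261, 2.1802).
Re-evaluating at (-0.1261, 2.1802): F = (-1.293073, 3.751070), so ‖F‖₂ = 3.9677.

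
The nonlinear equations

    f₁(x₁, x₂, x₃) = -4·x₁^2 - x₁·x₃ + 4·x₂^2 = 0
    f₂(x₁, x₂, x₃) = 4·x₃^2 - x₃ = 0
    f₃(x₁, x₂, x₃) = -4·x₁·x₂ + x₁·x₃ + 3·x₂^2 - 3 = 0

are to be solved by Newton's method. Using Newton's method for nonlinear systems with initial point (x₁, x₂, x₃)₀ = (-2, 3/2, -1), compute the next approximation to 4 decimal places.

At (-2, 3/2, -1): F = (-9.0000, 5.0000, 17.7500).
Jacobian J = [[-8·x₁ - x₃, 8·x₂, -x₁], [0, 0, 8·x₃ - 1], [-4·x₂ + x₃, -4·x₁ + 6·x₂, x₁]].
At the point, J = [[17.0000, 12.0000, 2.0000], [0.0000, 0.0000, -9.0000], [-7.0000, 17.0000, -2.0000]] (det J = 3357.0000).
Solving J·Δ = −F gives Δ = (0.8948, -0.6103, 0.5556).
Then the next iterate is (x₁, x₂, x₃)₁ = (-1.1052, 0.8897, -0.4444).

(-1.1052, 0.8897, -0.4444)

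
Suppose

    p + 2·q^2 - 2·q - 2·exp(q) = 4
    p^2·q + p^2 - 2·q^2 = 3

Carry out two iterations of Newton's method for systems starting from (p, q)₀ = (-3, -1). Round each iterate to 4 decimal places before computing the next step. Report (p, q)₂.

At (-3, -1): F = (-3.735759, -5.0000).
Jacobian J = [[1, 4·q - 2·exp(q) - 2], [2·p·q + 2·p, p^2 - 4·q]].
At the point, J = [[1.0000, -6.735759], [0.0000, 13.0000]] (det J = 13.0000).
Solving J·Δ = −F gives Δ = (6.3264, 0.3846).
Then the next iterate is (p, q)₁ = (3.3264, -0.6154).
Round to (3.3264, -0.6154) and repeat: F = (0.233785, 0.498140), J = [[1.0000, -5.542449], [2.558667, 13.526537]].
Δ = (-0.2138, 0.0036), so (p, q)₂ = (3.1126, -0.6118).

(3.1126, -0.6118)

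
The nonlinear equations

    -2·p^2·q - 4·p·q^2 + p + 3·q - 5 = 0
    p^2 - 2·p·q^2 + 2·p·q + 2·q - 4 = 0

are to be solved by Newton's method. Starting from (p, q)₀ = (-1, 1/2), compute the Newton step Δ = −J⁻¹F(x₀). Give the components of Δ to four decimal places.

(-0.3043, 1.0217)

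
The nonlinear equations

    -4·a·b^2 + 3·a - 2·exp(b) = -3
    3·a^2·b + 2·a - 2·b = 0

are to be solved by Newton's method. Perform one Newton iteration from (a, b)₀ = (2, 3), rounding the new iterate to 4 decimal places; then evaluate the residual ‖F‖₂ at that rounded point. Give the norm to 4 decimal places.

33.5450

At (2, 3): F = (-103.171074, 34.0000).
Jacobian J = [[-4·b^2 + 3, -8·a·b - 2·exp(b)], [6·a·b + 2, 3·a^2 - 2]].
At the point, J = [[-33.0000, -88.171074], [38.0000, 10.0000]] (det J = 3020.500806).
Solving J·Δ = −F gives Δ = (-0.6509, -0.9265).
Then the next iterate is (a, b)₁ = (1.3491, 2.0735).
Re-evaluating at (1.3491, 2.0735): F = (-32.059211, 9.872950), so ‖F‖₂ = 33.5450.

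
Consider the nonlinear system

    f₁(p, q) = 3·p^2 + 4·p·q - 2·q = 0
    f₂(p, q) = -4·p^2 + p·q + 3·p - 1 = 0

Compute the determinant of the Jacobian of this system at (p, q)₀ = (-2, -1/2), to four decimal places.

213.0000

J = [[6·p + 4·q, 4·p - 2], [-8·p + q + 3, p]].
At the point, J = [[-14.0000, -10.0000], [18.5000, -2.0000]].
det J = 213.0000.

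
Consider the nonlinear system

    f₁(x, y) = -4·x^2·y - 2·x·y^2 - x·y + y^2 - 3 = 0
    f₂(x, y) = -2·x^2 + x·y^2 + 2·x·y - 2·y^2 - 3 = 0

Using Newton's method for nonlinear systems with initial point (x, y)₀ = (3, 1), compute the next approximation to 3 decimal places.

At (3, 1): F = (-47.000, -14.000).
Jacobian J = [[-8·x·y - 2·y^2 - y, -4·x^2 - 4·x·y - x + 2·y], [-4·x + y^2 + 2·y, 2·x·y + 2·x - 4·y]].
At the point, J = [[-27.000, -49.000], [-9.000, 8.000]] (det J = -657.000).
Solving J·Δ = −F gives Δ = (-1.616, -0.068).
Then the next iterate is (x, y)₁ = (1.384, 0.932).

(1.384, 0.932)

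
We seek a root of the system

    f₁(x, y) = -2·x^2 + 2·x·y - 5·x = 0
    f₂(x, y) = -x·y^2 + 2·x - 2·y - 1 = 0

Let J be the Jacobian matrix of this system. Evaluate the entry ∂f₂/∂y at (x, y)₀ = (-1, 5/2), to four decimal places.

∂f₂/∂y = -2·x·y - 2.
At (-1, 5/2) this is 3.0000.

3.0000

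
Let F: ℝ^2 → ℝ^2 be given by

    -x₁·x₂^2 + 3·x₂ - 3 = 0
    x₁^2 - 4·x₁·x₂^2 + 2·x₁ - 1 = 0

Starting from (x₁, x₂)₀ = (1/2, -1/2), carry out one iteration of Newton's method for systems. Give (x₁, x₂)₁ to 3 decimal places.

(-0.617, 0.742)

At (1/2, -1/2): F = (-4.625, -0.250).
Jacobian J = [[-x₂^2, -2·x₁·x₂ + 3], [2·x₁ - 4·x₂^2 + 2, -8·x₁·x₂]].
At the point, J = [[-0.250, 3.500], [2.000, 2.000]] (det J = -7.500).
Solving J·Δ = −F gives Δ = (-1.117, 1.242).
Then the next iterate is (x₁, x₂)₁ = (-0.617, 0.742).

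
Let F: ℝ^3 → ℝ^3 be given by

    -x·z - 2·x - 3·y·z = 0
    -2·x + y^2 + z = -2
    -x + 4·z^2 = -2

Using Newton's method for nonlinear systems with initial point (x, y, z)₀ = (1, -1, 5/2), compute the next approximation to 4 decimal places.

At (1, -1, 5/2): F = (3.0000, 3.5000, 26.0000).
Jacobian J = [[-z - 2, -3·z, -x - 3·y], [-2, 2·y, 1], [-1, 0, 8·z]].
At the point, J = [[-4.5000, -7.5000, 2.0000], [-2.0000, -2.0000, 1.0000], [-1.0000, 0.0000, 20.0000]] (det J = -116.5000).
Solving J·Δ = −F gives Δ = (2.6953, -1.5279, -1.1652).
Then the next iterate is (x, y, z)₁ = (3.6953, -2.5279, 1.3348).

(3.6953, -2.5279, 1.3348)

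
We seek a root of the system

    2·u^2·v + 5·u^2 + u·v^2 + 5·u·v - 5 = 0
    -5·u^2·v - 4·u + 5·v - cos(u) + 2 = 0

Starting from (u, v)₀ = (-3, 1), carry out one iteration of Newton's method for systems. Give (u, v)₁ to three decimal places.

(-1.896, 1.088)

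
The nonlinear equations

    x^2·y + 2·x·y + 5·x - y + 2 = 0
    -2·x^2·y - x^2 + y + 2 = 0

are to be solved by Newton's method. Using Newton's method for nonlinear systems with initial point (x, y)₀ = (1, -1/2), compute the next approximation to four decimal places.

(-2.0000, 1.0000)

At (1, -1/2): F = (6.0000, 1.5000).
Jacobian J = [[2·x·y + 2·y + 5, x^2 + 2·x - 1], [-4·x·y - 2·x, -2·x^2 + 1]].
At the point, J = [[3.0000, 2.0000], [0.0000, -1.0000]] (det J = -3.0000).
Solving J·Δ = −F gives Δ = (-3.0000, 1.5000).
Then the next iterate is (x, y)₁ = (-2.0000, 1.0000).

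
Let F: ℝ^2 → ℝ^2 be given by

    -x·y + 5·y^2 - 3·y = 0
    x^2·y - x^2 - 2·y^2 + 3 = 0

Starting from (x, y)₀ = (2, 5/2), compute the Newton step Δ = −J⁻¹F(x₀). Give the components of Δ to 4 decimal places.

(-0.4048, -0.9881)

At (2, 5/2): F = (18.7500, -3.5000).
Jacobian J = [[-y, -x + 10·y - 3], [2·x·y - 2·x, x^2 - 4·y]].
At the point, J = [[-2.5000, 20.0000], [6.0000, -6.0000]] (det J = -105.0000).
Solving J·Δ = −F gives Δ = (-0.4048, -0.9881).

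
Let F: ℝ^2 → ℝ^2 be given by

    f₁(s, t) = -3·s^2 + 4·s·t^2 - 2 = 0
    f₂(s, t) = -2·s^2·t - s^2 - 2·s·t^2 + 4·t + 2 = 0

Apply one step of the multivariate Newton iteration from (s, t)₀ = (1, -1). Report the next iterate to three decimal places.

(-1.500, -0.500)

At (1, -1): F = (-1.000, -3.000).
Jacobian J = [[-6·s + 4·t^2, 8·s·t], [-4·s·t - 2·s - 2·t^2, -2·s^2 - 4·s·t + 4]].
At the point, J = [[-2.000, -8.000], [0.000, 6.000]] (det J = -12.000).
Solving J·Δ = −F gives Δ = (-2.500, 0.500).
Then the next iterate is (s, t)₁ = (-1.500, -0.500).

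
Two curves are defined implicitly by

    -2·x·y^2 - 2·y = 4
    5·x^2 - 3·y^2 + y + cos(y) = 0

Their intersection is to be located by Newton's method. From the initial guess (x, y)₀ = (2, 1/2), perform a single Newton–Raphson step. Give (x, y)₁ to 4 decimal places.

(0.8565, -0.4047)

At (2, 1/2): F = (-6.0000, 20.627583).
Jacobian J = [[-2·y^2, -4·x·y - 2], [10·x, -6·y - sin(y) + 1]].
At the point, J = [[-0.5000, -6.0000], [20.0000, -2.479426]] (det J = 121.239713).
Solving J·Δ = −F gives Δ = (-1.1435, -0.9047).
Then the next iterate is (x, y)₁ = (0.8565, -0.4047).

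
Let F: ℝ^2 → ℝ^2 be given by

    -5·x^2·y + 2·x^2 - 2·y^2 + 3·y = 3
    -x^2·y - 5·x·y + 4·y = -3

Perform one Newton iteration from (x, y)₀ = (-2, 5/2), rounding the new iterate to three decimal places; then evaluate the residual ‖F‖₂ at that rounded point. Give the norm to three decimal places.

27.926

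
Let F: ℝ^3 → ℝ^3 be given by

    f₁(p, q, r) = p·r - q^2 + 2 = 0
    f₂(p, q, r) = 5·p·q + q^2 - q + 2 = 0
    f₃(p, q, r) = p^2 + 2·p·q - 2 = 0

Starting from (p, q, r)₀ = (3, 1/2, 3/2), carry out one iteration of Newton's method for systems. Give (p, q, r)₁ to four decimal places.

(1.9500, 0.0583, -0.2056)

At (3, 1/2, 3/2): F = (6.2500, 9.2500, 10.0000).
Jacobian J = [[r, -2·q, p], [5·q, 5·p + 2·q - 1, 0], [2·p + 2·q, 2·p, 0]].
At the point, J = [[1.5000, -1.0000, 3.0000], [2.5000, 15.0000, 0.0000], [7.0000, 6.0000, 0.0000]] (det J = -270.0000).
Solving J·Δ = −F gives Δ = (-1.0500, -0.4417, -1.7056).
Then the next iterate is (p, q, r)₁ = (1.9500, 0.0583, -0.2056).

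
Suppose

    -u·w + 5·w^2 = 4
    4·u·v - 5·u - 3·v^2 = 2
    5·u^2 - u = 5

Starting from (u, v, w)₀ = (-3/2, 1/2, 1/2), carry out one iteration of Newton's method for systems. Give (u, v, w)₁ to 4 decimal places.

(-1.0156, 0.5330, 0.8450)

At (-3/2, 1/2, 1/2): F = (-2.0000, 1.7500, 7.7500).
Jacobian J = [[-w, 0, -u + 10·w], [4·v - 5, 4·u - 6·v, 0], [10·u - 1, 0, 0]].
At the point, J = [[-0.5000, 0.0000, 6.5000], [-3.0000, -9.0000, 0.0000], [-16.0000, 0.0000, 0.0000]] (det J = -936.0000).
Solving J·Δ = −F gives Δ = (0.4844, 0.0330, 0.3450).
Then the next iterate is (u, v, w)₁ = (-1.0156, 0.5330, 0.8450).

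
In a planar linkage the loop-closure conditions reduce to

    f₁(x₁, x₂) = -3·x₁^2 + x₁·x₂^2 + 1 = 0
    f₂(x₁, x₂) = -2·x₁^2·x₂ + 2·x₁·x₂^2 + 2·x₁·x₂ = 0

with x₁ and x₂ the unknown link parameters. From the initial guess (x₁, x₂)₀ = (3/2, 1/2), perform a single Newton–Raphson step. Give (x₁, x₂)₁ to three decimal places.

At (3/2, 1/2): F = (-5.375, 0.000).
Jacobian J = [[-6·x₁ + x₂^2, 2·x₁·x₂], [-4·x₁·x₂ + 2·x₂^2 + 2·x₂, -2·x₁^2 + 4·x₁·x₂ + 2·x₁]].
At the point, J = [[-8.750, 1.500], [-1.500, 1.500]] (det J = -10.875).
Solving J·Δ = −F gives Δ = (-0.741, -0.741).
Then the next iterate is (x₁, x₂)₁ = (0.759, -0.241).

(0.759, -0.241)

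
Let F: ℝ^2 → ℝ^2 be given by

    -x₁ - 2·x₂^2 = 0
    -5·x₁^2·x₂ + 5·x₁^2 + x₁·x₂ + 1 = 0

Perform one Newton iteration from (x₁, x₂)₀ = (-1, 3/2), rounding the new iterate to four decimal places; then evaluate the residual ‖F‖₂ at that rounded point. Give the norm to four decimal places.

0.7786

At (-1, 3/2): F = (-3.5000, -3.0000).
Jacobian J = [[-1, -4·x₂], [-10·x₁·x₂ + 10·x₁ + x₂, -5·x₁^2 + x₁]].
At the point, J = [[-1.0000, -6.0000], [6.5000, -6.0000]] (det J = 45.0000).
Solving J·Δ = −F gives Δ = (-0.0667, -0.5722).
Then the next iterate is (x₁, x₂)₁ = (-1.0667, 0.9278).
Re-evaluating at (-1.0667, 0.9278): F = (-0.654926, 0.421079), so ‖F‖₂ = 0.7786.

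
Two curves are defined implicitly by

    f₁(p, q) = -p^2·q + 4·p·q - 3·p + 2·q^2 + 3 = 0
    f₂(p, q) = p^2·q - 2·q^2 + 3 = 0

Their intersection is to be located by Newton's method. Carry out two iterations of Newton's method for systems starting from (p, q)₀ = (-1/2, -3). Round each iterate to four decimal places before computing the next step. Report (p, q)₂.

(0.6248, -1.2864)

At (-1/2, -3): F = (29.2500, -15.7500).
Jacobian J = [[-2·p·q + 4·q - 3, -p^2 + 4·p + 4·q], [2·p·q, p^2 - 4·q]].
At the point, J = [[-18.0000, -14.2500], [3.0000, 12.2500]] (det J = -177.7500).
Solving J·Δ = −F gives Δ = (0.7532, 1.1013).
Then the next iterate is (p, q)₁ = (0.2532, -1.8987).
Round to (0.2532, -1.8987) and repeat: F = (7.649246, -4.331849), J = [[-9.633298, -6.646110], [-0.961502, 7.658910]].
Δ = (0.3716, 0.6123), so (p, q)₂ = (0.6248, -1.2864).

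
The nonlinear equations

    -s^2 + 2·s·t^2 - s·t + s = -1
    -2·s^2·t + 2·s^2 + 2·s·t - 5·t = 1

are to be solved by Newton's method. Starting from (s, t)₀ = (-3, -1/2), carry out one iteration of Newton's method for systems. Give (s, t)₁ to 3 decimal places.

(-0.992, -0.730)

At (-3, -1/2): F = (-14.000, 31.500).
Jacobian J = [[-2·s + 2·t^2 - t + 1, 4·s·t - s], [-4·s·t + 4·s + 2·t, -2·s^2 + 2·s - 5]].
At the point, J = [[8.000, 9.000], [-19.000, -29.000]] (det J = -61.000).
Solving J·Δ = −F gives Δ = (2.008, -0.230).
Then the next iterate is (s, t)₁ = (-0.992, -0.730).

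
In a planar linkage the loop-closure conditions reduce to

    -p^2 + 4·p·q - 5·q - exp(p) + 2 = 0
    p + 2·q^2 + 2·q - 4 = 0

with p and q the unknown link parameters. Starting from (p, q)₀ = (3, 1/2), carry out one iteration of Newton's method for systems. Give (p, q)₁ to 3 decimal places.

(2.053, 0.612)

At (3, 1/2): F = (-23.58554, 0.500).
Jacobian J = [[-2·p + 4·q - exp(p), 4·p - 5], [1, 4·q + 2]].
At the point, J = [[-24.08554, 7.000], [1.000, 4.000]] (det J = -103.34215).
Solving J·Δ = −F gives Δ = (-0.947, 0.112).
Then the next iterate is (p, q)₁ = (2.053, 0.612).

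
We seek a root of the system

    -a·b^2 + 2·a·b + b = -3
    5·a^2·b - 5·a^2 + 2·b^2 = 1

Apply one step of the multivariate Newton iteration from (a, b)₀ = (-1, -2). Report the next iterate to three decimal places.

(-0.615, -0.816)

At (-1, -2): F = (9.000, -8.000).
Jacobian J = [[-b^2 + 2·b, -2·a·b + 2·a + 1], [10·a·b - 10·a, 5·a^2 + 4·b]].
At the point, J = [[-8.000, -5.000], [30.000, -3.000]] (det J = 174.000).
Solving J·Δ = −F gives Δ = (0.385, 1.184).
Then the next iterate is (a, b)₁ = (-0.615, -0.816).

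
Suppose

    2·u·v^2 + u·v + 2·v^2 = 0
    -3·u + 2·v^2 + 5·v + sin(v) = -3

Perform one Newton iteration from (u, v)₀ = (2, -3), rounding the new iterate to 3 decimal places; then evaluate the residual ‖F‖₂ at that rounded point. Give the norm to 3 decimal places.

At (2, -3): F = (48.000, -0.14112).
Jacobian J = [[2·v^2 + v, 4·u·v + u + 4·v], [-3, 4·v + cos(v) + 5]].
At the point, J = [[15.000, -34.000], [-3.000, -7.98999]] (det J = -221.84989).
Solving J·Δ = −F gives Δ = (-1.750, 0.640).
Then the next iterate is (u, v)₁ = (0.250, -2.360).
Re-evaluating at (0.250, -2.360): F = (13.334, 0.88479), so ‖F‖₂ = 13.363.

13.363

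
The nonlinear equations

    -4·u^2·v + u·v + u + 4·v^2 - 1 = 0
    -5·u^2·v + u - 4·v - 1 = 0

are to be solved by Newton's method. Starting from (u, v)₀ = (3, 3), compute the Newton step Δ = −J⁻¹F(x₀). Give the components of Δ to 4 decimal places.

At (3, 3): F = (-61.0000, -145.0000).
Jacobian J = [[-8·u·v + v + 1, -4·u^2 + u + 8·v], [-10·u·v + 1, -5·u^2 - 4]].
At the point, J = [[-68.0000, -9.0000], [-89.0000, -49.0000]] (det J = 2531.0000).
Solving J·Δ = −F gives Δ = (-0.6653, -1.7507).

(-0.6653, -1.7507)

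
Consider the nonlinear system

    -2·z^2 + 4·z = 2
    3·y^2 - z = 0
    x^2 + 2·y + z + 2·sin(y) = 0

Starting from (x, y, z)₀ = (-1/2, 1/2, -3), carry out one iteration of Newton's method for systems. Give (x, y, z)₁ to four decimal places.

At (-1/2, 1/2, -3): F = (-32.0000, 3.7500, -0.791149).
Jacobian J = [[0, 0, -4·z + 4], [0, 6·y, -1], [2·x, 2·cos(y) + 2, 1]].
At the point, J = [[0.0000, 0.0000, 16.0000], [0.0000, 3.0000, -1.0000], [-1.0000, 3.755165, 1.0000]] (det J = 48.0000).
Solving J·Δ = −F gives Δ = (-0.9817, -0.5833, 2.0000).
Then the next iterate is (x, y, z)₁ = (-1.4817, -0.0833, -1.0000).

(-1.4817, -0.0833, -1.0000)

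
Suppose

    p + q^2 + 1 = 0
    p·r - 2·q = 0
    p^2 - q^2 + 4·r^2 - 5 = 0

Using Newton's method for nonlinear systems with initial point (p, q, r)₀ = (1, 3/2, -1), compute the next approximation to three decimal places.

(23.000, -7.250, 7.500)

At (1, 3/2, -1): F = (4.250, -4.000, -2.250).
Jacobian J = [[1, 2·q, 0], [r, -2, p], [2·p, -2·q, 8·r]].
At the point, J = [[1.000, 3.000, 0.000], [-1.000, -2.000, 1.000], [2.000, -3.000, -8.000]] (det J = 1.000).
Solving J·Δ = −F gives Δ = (22.000, -8.750, 8.500).
Then the next iterate is (p, q, r)₁ = (23.000, -7.250, 7.500).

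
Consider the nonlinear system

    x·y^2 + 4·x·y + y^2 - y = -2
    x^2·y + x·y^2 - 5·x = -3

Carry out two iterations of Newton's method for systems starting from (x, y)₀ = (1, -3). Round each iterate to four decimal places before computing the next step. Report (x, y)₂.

At (1, -3): F = (11.0000, 4.0000).
Jacobian J = [[y^2 + 4·y, 2·x·y + 4·x + 2·y - 1], [2·x·y + y^2 - 5, x^2 + 2·x·y]].
At the point, J = [[-3.0000, -9.0000], [-2.0000, -5.0000]] (det J = -3.0000).
Solving J·Δ = −F gives Δ = (-6.3333, 3.3333).
Then the next iterate is (x, y)₁ = (-5.3333, 0.3333).
Round to (-5.3333, 0.3333) and repeat: F = (-5.925037, 38.554444), J = [[1.444289, -25.221778], [-8.444089, 24.888911]].
Δ = (4.6600, 0.0319), so (x, y)₂ = (-0.6733, 0.3652).

(-0.6733, 0.3652)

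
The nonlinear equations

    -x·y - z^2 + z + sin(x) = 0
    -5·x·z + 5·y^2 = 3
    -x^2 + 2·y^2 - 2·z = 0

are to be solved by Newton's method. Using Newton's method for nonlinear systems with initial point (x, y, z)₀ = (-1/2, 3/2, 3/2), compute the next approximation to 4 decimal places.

(0.0034, 1.0371, 0.9879)

At (-1/2, 3/2, 3/2): F = (-0.479426, 12.0000, 1.2500).
Jacobian J = [[-y + cos(x), -x, -2·z + 1], [-5·z, 10·y, -5·x], [-2·x, 4·y, -2]].
At the point, J = [[-0.622417, 0.5000, -2.0000], [-7.5000, 15.0000, 2.5000], [1.0000, 6.0000, -2.0000]] (det J = 141.758785).
Solving J·Δ = −F gives Δ = (0.5034, -0.4629, -0.5121).
Then the next iterate is (x, y, z)₁ = (0.0034, 1.0371, 0.9879).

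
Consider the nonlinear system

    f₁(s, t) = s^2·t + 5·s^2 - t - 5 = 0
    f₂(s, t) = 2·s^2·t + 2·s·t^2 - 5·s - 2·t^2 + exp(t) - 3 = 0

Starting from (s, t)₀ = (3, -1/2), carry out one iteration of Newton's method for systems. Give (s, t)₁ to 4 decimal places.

At (3, -1/2): F = (36.0000, -25.393469).
Jacobian J = [[2·s·t + 10·s, s^2 - 1], [4·s·t + 2·t^2 - 5, 2·s^2 + 4·s·t - 4·t + exp(t)]].
At the point, J = [[27.0000, 8.0000], [-10.5000, 14.606531]] (det J = 478.376328).
Solving J·Δ = −F gives Δ = (-1.5239, 0.6431).
Then the next iterate is (s, t)₁ = (1.4761, 0.1431).

(1.4761, 0.1431)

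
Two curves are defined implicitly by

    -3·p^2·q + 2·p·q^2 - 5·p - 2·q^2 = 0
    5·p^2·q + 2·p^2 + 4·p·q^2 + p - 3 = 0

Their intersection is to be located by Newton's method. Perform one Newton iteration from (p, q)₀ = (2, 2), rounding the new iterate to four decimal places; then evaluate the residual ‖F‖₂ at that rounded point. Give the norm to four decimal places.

19.5749

At (2, 2): F = (-26.0000, 79.0000).
Jacobian J = [[-6·p·q + 2·q^2 - 5, -3·p^2 + 4·p·q - 4·q], [10·p·q + 4·p + 4·q^2 + 1, 5·p^2 + 8·p·q]].
At the point, J = [[-21.0000, -4.0000], [65.0000, 52.0000]] (det J = -832.0000).
Solving J·Δ = −F gives Δ = (-1.2452, 0.0373).
Then the next iterate is (p, q)₁ = (0.7548, 2.0373).
Re-evaluating at (0.7548, 2.0373): F = (-9.291540, 17.229195), so ‖F‖₂ = 19.5749.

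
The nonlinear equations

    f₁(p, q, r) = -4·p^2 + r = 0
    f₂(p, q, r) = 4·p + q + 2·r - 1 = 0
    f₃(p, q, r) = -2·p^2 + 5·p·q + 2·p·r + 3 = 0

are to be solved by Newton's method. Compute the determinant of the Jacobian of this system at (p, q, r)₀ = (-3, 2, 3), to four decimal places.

488.0000

J = [[-8·p, 0, 1], [4, 1, 2], [-4·p + 5·q + 2·r, 5·p, 2·p]].
At the point, J = [[24.0000, 0.0000, 1.0000], [4.0000, 1.0000, 2.0000], [28.0000, -15.0000, -6.0000]].
det J = 488.0000.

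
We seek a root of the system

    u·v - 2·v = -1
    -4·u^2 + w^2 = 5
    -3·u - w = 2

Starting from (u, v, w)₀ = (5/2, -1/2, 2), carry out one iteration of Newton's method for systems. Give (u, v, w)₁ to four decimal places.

(0.2500, -4.2500, -2.7500)

At (5/2, -1/2, 2): F = (0.7500, -26.0000, -11.5000).
Jacobian J = [[v, u - 2, 0], [-8·u, 0, 2·w], [-3, 0, -1]].
At the point, J = [[-0.5000, 0.5000, 0.0000], [-20.0000, 0.0000, 4.0000], [-3.0000, 0.0000, -1.0000]] (det J = -16.0000).
Solving J·Δ = −F gives Δ = (-2.2500, -3.7500, -4.7500).
Then the next iterate is (u, v, w)₁ = (0.2500, -4.2500, -2.7500).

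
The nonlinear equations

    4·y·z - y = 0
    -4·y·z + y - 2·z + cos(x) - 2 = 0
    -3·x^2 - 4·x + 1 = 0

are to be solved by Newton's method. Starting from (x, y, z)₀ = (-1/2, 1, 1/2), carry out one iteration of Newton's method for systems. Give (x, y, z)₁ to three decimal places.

(1.750, 2.087, -0.022)

At (-1/2, 1, 1/2): F = (1.000, -3.12242, 2.250).
Jacobian J = [[0, 4·z - 1, 4·y], [-sin(x), -4·z + 1, -4·y - 2], [-6·x - 4, 0, 0]].
At the point, J = [[0.000, 1.000, 4.000], [0.47943, -1.000, -6.000], [-1.000, 0.000, 0.000]] (det J = 2.000).
Solving J·Δ = −F gives Δ = (2.250, 1.087, -0.522).
Then the next iterate is (x, y, z)₁ = (1.750, 2.087, -0.022).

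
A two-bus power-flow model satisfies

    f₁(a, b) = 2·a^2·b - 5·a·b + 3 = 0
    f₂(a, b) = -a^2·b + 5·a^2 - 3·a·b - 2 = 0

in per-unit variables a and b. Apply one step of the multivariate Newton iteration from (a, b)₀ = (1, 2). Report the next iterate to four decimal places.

(1.3750, 0.7500)

At (1, 2): F = (-3.0000, -5.0000).
Jacobian J = [[4·a·b - 5·b, 2·a^2 - 5·a], [-2·a·b + 10·a - 3·b, -a^2 - 3·a]].
At the point, J = [[-2.0000, -3.0000], [0.0000, -4.0000]] (det J = 8.0000).
Solving J·Δ = −F gives Δ = (0.3750, -1.2500).
Then the next iterate is (a, b)₁ = (1.3750, 0.7500).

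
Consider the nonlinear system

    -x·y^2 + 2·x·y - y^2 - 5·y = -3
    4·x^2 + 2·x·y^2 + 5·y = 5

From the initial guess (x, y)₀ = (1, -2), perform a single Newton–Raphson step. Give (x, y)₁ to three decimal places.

At (1, -2): F = (1.000, -3.000).
Jacobian J = [[-y^2 + 2·y, -2·x·y + 2·x - 2·y - 5], [8·x + 2·y^2, 4·x·y + 5]].
At the point, J = [[-8.000, 5.000], [16.000, -3.000]] (det J = -56.000).
Solving J·Δ = −F gives Δ = (0.214, 0.143).
Then the next iterate is (x, y)₁ = (1.214, -1.857).

(1.214, -1.857)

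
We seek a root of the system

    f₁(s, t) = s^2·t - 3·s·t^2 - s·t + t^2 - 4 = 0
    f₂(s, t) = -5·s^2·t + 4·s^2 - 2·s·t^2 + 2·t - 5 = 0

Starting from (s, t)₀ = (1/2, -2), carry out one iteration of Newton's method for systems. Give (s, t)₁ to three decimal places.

At (1/2, -2): F = (-5.500, -9.500).
Jacobian J = [[2·s·t - 3·t^2 - t, s^2 - 6·s·t - s + 2·t], [-10·s·t + 8·s - 2·t^2, -5·s^2 - 4·s·t + 2]].
At the point, J = [[-12.000, 1.750], [6.000, 4.750]] (det J = -67.500).
Solving J·Δ = −F gives Δ = (-0.141, 2.178).
Then the next iterate is (s, t)₁ = (0.359, 0.178).

(0.359, 0.178)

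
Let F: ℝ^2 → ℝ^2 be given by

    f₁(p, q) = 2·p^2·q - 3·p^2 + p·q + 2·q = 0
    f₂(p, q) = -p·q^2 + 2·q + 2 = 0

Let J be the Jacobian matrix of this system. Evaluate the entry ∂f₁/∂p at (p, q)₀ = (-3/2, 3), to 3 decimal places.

-6.000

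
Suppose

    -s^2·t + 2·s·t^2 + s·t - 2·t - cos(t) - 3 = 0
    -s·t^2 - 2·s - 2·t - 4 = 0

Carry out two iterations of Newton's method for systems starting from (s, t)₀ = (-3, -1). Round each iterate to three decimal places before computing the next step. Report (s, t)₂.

At (-3, -1): F = (4.45970, 7.000).
Jacobian J = [[-2·s·t + 2·t^2 + t, -s^2 + 4·s·t + s + sin(t) - 2], [-t^2 - 2, -2·s·t - 2]].
At the point, J = [[-5.000, -2.84147], [-3.000, -8.000]] (det J = 31.47559).
Solving J·Δ = −F gives Δ = (0.502, 0.687).
Then the next iterate is (s, t)₁ = (-2.498, -0.313).
Round to (-2.498, -0.313) and repeat: F = (-1.07987, 1.86673), J = [[-1.68081, -7.91842], [-2.09797, -3.56375]].
Δ = (1.754, -0.509), so (s, t)₂ = (-0.744, -0.822).

(-0.744, -0.822)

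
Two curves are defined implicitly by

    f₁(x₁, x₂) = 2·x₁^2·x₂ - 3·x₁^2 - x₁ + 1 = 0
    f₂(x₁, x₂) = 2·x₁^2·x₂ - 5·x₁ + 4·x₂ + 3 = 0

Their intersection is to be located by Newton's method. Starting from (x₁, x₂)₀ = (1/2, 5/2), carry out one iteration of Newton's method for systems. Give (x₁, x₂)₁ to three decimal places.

At (1/2, 5/2): F = (1.000, 11.750).
Jacobian J = [[4·x₁·x₂ - 6·x₁ - 1, 2·x₁^2], [4·x₁·x₂ - 5, 2·x₁^2 + 4]].
At the point, J = [[1.000, 0.500], [0.000, 4.500]] (det J = 4.500).
Solving J·Δ = −F gives Δ = (0.306, -2.611).
Then the next iterate is (x₁, x₂)₁ = (0.806, -0.111).

(0.806, -0.111)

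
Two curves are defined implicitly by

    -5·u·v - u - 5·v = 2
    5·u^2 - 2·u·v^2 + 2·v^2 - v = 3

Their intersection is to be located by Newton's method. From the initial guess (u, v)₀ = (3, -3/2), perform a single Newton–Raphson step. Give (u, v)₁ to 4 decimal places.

(1.3405, -0.7893)

At (3, -3/2): F = (25.0000, 34.5000).
Jacobian J = [[-5·v - 1, -5·u - 5], [10·u - 2·v^2, -4·u·v + 4·v - 1]].
At the point, J = [[6.5000, -20.0000], [25.5000, 11.0000]] (det J = 581.5000).
Solving J·Δ = −F gives Δ = (-1.6595, 0.7107).
Then the next iterate is (u, v)₁ = (1.3405, -0.7893).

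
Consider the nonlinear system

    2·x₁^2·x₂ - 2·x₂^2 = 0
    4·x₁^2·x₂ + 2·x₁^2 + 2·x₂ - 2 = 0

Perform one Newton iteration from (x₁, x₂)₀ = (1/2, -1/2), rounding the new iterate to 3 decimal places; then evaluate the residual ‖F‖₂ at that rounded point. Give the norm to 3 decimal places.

At (1/2, -1/2): F = (-0.750, -3.000).
Jacobian J = [[4·x₁·x₂, 2·x₁^2 - 4·x₂], [8·x₁·x₂ + 4·x₁, 4·x₁^2 + 2]].
At the point, J = [[-1.000, 2.500], [0.000, 3.000]] (det J = -3.000).
Solving J·Δ = −F gives Δ = (1.750, 1.000).
Then the next iterate is (x₁, x₂)₁ = (2.250, 0.500).
Re-evaluating at (2.250, 0.500): F = (4.56250, 19.250), so ‖F‖₂ = 19.783.

19.783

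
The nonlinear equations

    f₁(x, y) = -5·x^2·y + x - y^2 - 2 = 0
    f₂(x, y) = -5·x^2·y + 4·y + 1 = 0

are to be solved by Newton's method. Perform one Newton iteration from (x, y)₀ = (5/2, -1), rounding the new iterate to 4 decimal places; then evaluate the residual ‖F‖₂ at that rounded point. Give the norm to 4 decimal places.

29.7783

At (5/2, -1): F = (30.7500, 28.2500).
Jacobian J = [[-10·x·y + 1, -5·x^2 - 2·y], [-10·x·y, -5·x^2 + 4]].
At the point, J = [[26.0000, -29.2500], [25.0000, -27.2500]] (det J = 22.7500).
Solving J·Δ = −F gives Δ = (0.5110, 1.5055).
Then the next iterate is (x, y)₁ = (3.0110, 0.5055).
Re-evaluating at (3.0110, 0.5055): F = (-22.159151, -19.892621), so ‖F‖₂ = 29.7783.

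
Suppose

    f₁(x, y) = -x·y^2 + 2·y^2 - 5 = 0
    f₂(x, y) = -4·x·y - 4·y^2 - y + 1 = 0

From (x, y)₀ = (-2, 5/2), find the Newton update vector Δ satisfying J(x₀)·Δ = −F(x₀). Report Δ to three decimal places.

At (-2, 5/2): F = (20.000, -6.500).
Jacobian J = [[-y^2, -2·x·y + 4·y], [-4·y, -4·x - 8·y - 1]].
At the point, J = [[-6.250, 20.000], [-10.000, -13.000]] (det J = 281.250).
Solving J·Δ = −F gives Δ = (0.462, -0.856).

(0.462, -0.856)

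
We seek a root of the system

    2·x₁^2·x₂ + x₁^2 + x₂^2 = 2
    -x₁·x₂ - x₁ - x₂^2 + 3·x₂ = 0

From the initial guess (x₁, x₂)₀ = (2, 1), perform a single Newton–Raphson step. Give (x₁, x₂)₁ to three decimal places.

(0.875, 1.250)

At (2, 1): F = (11.000, -2.000).
Jacobian J = [[4·x₁·x₂ + 2·x₁, 2·x₁^2 + 2·x₂], [-x₂ - 1, -x₁ - 2·x₂ + 3]].
At the point, J = [[12.000, 10.000], [-2.000, -1.000]] (det J = 8.000).
Solving J·Δ = −F gives Δ = (-1.125, 0.250).
Then the next iterate is (x₁, x₂)₁ = (0.875, 1.250).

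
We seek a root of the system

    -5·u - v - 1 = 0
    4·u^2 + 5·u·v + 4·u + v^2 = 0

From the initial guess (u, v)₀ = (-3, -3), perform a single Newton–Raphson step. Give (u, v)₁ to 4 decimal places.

(0.9857, -5.9286)

At (-3, -3): F = (17.0000, 78.0000).
Jacobian J = [[-5, -1], [8·u + 5·v + 4, 5·u + 2·v]].
At the point, J = [[-5.0000, -1.0000], [-35.0000, -21.0000]] (det J = 70.0000).
Solving J·Δ = −F gives Δ = (3.9857, -2.9286).
Then the next iterate is (u, v)₁ = (0.9857, -5.9286).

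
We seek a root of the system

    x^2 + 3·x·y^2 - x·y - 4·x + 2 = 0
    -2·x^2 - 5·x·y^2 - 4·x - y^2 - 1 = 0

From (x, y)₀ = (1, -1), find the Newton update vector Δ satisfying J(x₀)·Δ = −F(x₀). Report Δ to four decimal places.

At (1, -1): F = (3.0000, -13.0000).
Jacobian J = [[2·x + 3·y^2 - y - 4, 6·x·y - x], [-4·x - 5·y^2 - 4, -10·x·y - 2·y]].
At the point, J = [[2.0000, -7.0000], [-13.0000, 12.0000]] (det J = -67.0000).
Solving J·Δ = −F gives Δ = (-0.8209, 0.1940).

(-0.8209, 0.1940)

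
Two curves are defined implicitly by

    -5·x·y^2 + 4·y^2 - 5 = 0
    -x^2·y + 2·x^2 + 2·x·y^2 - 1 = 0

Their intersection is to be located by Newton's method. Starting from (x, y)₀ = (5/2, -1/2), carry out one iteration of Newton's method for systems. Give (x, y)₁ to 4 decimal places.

At (5/2, -1/2): F = (-7.1250, 15.8750).
Jacobian J = [[-5·y^2, -10·x·y + 8·y], [-2·x·y + 4·x + 2·y^2, -x^2 + 4·x·y]].
At the point, J = [[-1.2500, 8.5000], [13.0000, -11.2500]] (det J = -96.4375).
Solving J·Δ = −F gives Δ = (-0.5680, 0.7547).
Then the next iterate is (x, y)₁ = (1.9320, 0.2547).

(1.9320, 0.2547)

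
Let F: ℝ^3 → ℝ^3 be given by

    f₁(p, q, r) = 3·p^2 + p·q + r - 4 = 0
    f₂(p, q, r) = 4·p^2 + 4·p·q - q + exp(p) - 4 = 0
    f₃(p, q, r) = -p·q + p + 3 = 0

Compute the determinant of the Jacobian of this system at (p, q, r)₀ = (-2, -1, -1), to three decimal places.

-21.729

J = [[6·p + q, p, 1], [8·p + 4·q + exp(p), 4·p - 1, 0], [-q + 1, -p, 0]].
At the point, J = [[-13.000, -2.000, 1.000], [-19.86466, -9.000, 0.000], [2.000, 2.000, 0.000]].
det J = -21.729.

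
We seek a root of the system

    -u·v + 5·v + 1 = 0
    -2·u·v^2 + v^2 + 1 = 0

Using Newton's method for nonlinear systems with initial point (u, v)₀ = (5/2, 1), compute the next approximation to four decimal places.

At (5/2, 1): F = (3.5000, -3.0000).
Jacobian J = [[-v, -u + 5], [-2·v^2, -4·u·v + 2·v]].
At the point, J = [[-1.0000, 2.5000], [-2.0000, -8.0000]] (det J = 13.0000).
Solving J·Δ = −F gives Δ = (1.5769, -0.7692).
Then the next iterate is (u, v)₁ = (4.0769, 0.2308).

(4.0769, 0.2308)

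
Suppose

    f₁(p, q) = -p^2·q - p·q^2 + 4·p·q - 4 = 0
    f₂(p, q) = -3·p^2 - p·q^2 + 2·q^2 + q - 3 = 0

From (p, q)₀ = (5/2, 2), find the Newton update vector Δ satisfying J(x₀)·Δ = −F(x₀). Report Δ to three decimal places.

(-1.148, 0.062)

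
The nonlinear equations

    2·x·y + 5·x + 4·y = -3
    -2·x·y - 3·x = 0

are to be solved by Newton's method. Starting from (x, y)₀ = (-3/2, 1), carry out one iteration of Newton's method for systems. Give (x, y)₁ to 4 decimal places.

(-0.8077, -0.3462)

At (-3/2, 1): F = (-3.5000, 7.5000).
Jacobian J = [[2·y + 5, 2·x + 4], [-2·y - 3, -2·x]].
At the point, J = [[7.0000, 1.0000], [-5.0000, 3.0000]] (det J = 26.0000).
Solving J·Δ = −F gives Δ = (0.6923, -1.3462).
Then the next iterate is (x, y)₁ = (-0.8077, -0.3462).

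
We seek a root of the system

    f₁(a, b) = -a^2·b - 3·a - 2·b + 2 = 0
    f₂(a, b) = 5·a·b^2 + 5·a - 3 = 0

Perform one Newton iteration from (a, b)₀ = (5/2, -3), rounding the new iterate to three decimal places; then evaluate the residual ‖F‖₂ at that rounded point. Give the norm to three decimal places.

36.679

At (5/2, -3): F = (19.250, 122.000).
Jacobian J = [[-2·a·b - 3, -a^2 - 2], [5·b^2 + 5, 10·a·b]].
At the point, J = [[12.000, -8.250], [50.000, -75.000]] (det J = -487.500).
Solving J·Δ = −F gives Δ = (-0.897, 1.029).
Then the next iterate is (a, b)₁ = (1.603, -1.971).
Re-evaluating at (1.603, -1.971): F = (6.19770, 36.15200), so ‖F‖₂ = 36.679.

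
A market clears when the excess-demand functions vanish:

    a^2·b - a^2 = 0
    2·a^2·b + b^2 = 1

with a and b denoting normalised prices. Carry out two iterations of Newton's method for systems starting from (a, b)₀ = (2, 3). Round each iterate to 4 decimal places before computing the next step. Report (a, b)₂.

(1.5000, -1.0000)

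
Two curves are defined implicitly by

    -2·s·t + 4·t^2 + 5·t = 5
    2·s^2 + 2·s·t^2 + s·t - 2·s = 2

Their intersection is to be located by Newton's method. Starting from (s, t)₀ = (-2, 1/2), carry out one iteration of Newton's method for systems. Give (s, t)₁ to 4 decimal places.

(-1.1301, 0.5285)

At (-2, 1/2): F = (0.5000, 8.0000).
Jacobian J = [[-2·t, -2·s + 8·t + 5], [4·s + 2·t^2 + t - 2, 4·s·t + s]].
At the point, J = [[-1.0000, 13.0000], [-9.0000, -6.0000]] (det J = 123.0000).
Solving J·Δ = −F gives Δ = (0.8699, 0.0285).
Then the next iterate is (s, t)₁ = (-1.1301, 0.5285).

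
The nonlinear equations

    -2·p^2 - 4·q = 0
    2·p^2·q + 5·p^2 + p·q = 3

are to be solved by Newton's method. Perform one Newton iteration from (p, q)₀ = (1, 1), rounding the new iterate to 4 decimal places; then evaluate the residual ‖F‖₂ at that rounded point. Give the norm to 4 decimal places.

At (1, 1): F = (-6.0000, 5.0000).
Jacobian J = [[-4·p, -4], [4·p·q + 10·p + q, 2·p^2 + p]].
At the point, J = [[-4.0000, -4.0000], [15.0000, 3.0000]] (det J = 48.0000).
Solving J·Δ = −F gives Δ = (-0.0417, -1.4583).
Then the next iterate is (p, q)₁ = (0.9583, -0.4583).
Re-evaluating at (0.9583, -0.4583): F = (-0.003478, 0.310756), so ‖F‖₂ = 0.3108.

0.3108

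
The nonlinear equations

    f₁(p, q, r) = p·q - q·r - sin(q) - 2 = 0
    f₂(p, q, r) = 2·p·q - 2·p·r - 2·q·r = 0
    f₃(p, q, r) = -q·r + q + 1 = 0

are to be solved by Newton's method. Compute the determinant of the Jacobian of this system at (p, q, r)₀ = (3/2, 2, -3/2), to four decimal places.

23.8261

J = [[q, p - r - cos(q), -q], [2·q - 2·r, 2·p - 2·r, -2·p - 2·q], [0, -r + 1, -q]].
At the point, J = [[2.0000, 3.416147, -2.0000], [7.0000, 6.0000, -7.0000], [0.0000, 2.5000, -2.0000]].
det J = 23.8261.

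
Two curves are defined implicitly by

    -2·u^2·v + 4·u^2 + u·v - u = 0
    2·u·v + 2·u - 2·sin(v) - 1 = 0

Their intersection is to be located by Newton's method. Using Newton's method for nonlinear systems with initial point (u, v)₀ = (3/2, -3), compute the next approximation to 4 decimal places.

At (3/2, -3): F = (16.5000, -6.717760).
Jacobian J = [[-4·u·v + 8·u + v - 1, -2·u^2 + u], [2·v + 2, 2·u - 2·cos(v)]].
At the point, J = [[26.0000, -3.0000], [-4.0000, 4.979985]] (det J = 117.479610).
Solving J·Δ = −F gives Δ = (-0.5279, 0.9249).
Then the next iterate is (u, v)₁ = (0.9721, -2.0751).

(0.9721, -2.0751)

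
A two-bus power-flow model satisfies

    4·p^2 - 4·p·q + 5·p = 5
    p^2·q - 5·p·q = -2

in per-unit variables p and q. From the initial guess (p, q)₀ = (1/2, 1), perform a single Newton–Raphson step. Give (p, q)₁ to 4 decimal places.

At (1/2, 1): F = (-3.5000, -0.2500).
Jacobian J = [[8·p - 4·q + 5, -4·p], [2·p·q - 5·q, p^2 - 5·p]].
At the point, J = [[5.0000, -2.0000], [-4.0000, -2.2500]] (det J = -19.2500).
Solving J·Δ = −F gives Δ = (0.3831, -0.7922).
Then the next iterate is (p, q)₁ = (0.8831, 0.2078).

(0.8831, 0.2078)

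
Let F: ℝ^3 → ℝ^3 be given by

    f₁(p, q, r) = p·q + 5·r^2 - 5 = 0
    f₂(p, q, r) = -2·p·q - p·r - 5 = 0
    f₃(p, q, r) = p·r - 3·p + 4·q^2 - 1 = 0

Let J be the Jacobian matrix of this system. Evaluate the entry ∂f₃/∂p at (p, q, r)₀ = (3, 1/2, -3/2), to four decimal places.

∂f₃/∂p = r - 3.
At (3, 1/2, -3/2) this is -4.5000.

-4.5000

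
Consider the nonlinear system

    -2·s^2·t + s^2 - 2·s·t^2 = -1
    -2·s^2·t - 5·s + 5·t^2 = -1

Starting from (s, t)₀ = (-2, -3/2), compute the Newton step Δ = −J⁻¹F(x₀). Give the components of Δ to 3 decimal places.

(-0.662, 1.978)

At (-2, -3/2): F = (26.000, 34.250).
Jacobian J = [[-4·s·t + 2·s - 2·t^2, -2·s^2 - 4·s·t], [-4·s·t - 5, -2·s^2 + 10·t]].
At the point, J = [[-20.500, -20.000], [-17.000, -23.000]] (det J = 131.500).
Solving J·Δ = −F gives Δ = (-0.662, 1.978).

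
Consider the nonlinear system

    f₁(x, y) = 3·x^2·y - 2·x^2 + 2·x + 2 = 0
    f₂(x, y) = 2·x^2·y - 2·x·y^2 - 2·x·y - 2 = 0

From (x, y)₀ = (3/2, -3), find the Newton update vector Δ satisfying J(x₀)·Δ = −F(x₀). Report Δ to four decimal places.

At (3/2, -3): F = (-19.7500, -33.5000).
Jacobian J = [[6·x·y - 4·x + 2, 3·x^2], [4·x·y - 2·y^2 - 2·y, 2·x^2 - 4·x·y - 2·x]].
At the point, J = [[-31.0000, 6.7500], [-30.0000, 19.5000]] (det J = -402.0000).
Solving J·Δ = −F gives Δ = (-0.3955, 1.1095).

(-0.3955, 1.1095)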